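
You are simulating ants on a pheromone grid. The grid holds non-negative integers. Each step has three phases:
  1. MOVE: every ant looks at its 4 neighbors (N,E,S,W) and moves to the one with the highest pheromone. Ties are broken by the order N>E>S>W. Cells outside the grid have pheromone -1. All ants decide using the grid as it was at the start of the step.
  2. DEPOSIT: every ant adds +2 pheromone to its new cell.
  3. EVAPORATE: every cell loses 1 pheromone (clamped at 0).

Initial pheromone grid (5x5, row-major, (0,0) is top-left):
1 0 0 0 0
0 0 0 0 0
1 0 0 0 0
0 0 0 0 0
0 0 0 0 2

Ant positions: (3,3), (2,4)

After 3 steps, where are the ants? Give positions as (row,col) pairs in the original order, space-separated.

Step 1: ant0:(3,3)->N->(2,3) | ant1:(2,4)->N->(1,4)
  grid max=1 at (1,4)
Step 2: ant0:(2,3)->N->(1,3) | ant1:(1,4)->N->(0,4)
  grid max=1 at (0,4)
Step 3: ant0:(1,3)->N->(0,3) | ant1:(0,4)->S->(1,4)
  grid max=1 at (0,3)

(0,3) (1,4)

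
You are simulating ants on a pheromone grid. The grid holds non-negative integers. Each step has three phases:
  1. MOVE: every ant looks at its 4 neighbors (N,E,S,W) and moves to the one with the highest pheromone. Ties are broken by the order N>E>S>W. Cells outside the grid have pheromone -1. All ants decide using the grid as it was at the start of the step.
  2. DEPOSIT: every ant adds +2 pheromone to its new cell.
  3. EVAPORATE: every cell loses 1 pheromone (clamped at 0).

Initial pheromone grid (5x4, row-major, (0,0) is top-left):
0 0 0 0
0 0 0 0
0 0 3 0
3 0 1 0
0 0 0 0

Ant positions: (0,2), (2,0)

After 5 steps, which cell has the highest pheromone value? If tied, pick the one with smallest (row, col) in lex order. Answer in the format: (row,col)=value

Answer: (3,0)=4

Derivation:
Step 1: ant0:(0,2)->E->(0,3) | ant1:(2,0)->S->(3,0)
  grid max=4 at (3,0)
Step 2: ant0:(0,3)->S->(1,3) | ant1:(3,0)->N->(2,0)
  grid max=3 at (3,0)
Step 3: ant0:(1,3)->N->(0,3) | ant1:(2,0)->S->(3,0)
  grid max=4 at (3,0)
Step 4: ant0:(0,3)->S->(1,3) | ant1:(3,0)->N->(2,0)
  grid max=3 at (3,0)
Step 5: ant0:(1,3)->N->(0,3) | ant1:(2,0)->S->(3,0)
  grid max=4 at (3,0)
Final grid:
  0 0 0 1
  0 0 0 0
  0 0 0 0
  4 0 0 0
  0 0 0 0
Max pheromone 4 at (3,0)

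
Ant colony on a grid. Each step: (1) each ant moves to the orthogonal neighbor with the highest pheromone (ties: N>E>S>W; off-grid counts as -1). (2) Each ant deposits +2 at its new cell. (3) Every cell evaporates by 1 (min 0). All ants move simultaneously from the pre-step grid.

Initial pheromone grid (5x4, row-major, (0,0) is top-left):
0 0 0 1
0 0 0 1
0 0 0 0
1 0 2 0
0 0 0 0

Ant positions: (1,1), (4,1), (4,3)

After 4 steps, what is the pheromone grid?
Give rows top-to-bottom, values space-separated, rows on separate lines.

After step 1: ants at (0,1),(3,1),(3,3)
  0 1 0 0
  0 0 0 0
  0 0 0 0
  0 1 1 1
  0 0 0 0
After step 2: ants at (0,2),(3,2),(3,2)
  0 0 1 0
  0 0 0 0
  0 0 0 0
  0 0 4 0
  0 0 0 0
After step 3: ants at (0,3),(2,2),(2,2)
  0 0 0 1
  0 0 0 0
  0 0 3 0
  0 0 3 0
  0 0 0 0
After step 4: ants at (1,3),(3,2),(3,2)
  0 0 0 0
  0 0 0 1
  0 0 2 0
  0 0 6 0
  0 0 0 0

0 0 0 0
0 0 0 1
0 0 2 0
0 0 6 0
0 0 0 0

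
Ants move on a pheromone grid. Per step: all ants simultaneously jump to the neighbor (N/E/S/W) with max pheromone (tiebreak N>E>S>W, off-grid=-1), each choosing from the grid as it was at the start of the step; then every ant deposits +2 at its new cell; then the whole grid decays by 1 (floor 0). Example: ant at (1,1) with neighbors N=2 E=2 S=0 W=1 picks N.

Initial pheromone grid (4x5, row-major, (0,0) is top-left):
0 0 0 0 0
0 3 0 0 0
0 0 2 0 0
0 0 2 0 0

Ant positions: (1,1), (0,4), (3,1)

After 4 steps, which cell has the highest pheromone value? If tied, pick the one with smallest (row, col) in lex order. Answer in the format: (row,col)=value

Step 1: ant0:(1,1)->N->(0,1) | ant1:(0,4)->S->(1,4) | ant2:(3,1)->E->(3,2)
  grid max=3 at (3,2)
Step 2: ant0:(0,1)->S->(1,1) | ant1:(1,4)->N->(0,4) | ant2:(3,2)->N->(2,2)
  grid max=3 at (1,1)
Step 3: ant0:(1,1)->N->(0,1) | ant1:(0,4)->S->(1,4) | ant2:(2,2)->S->(3,2)
  grid max=3 at (3,2)
Step 4: ant0:(0,1)->S->(1,1) | ant1:(1,4)->N->(0,4) | ant2:(3,2)->N->(2,2)
  grid max=3 at (1,1)
Final grid:
  0 0 0 0 1
  0 3 0 0 0
  0 0 2 0 0
  0 0 2 0 0
Max pheromone 3 at (1,1)

Answer: (1,1)=3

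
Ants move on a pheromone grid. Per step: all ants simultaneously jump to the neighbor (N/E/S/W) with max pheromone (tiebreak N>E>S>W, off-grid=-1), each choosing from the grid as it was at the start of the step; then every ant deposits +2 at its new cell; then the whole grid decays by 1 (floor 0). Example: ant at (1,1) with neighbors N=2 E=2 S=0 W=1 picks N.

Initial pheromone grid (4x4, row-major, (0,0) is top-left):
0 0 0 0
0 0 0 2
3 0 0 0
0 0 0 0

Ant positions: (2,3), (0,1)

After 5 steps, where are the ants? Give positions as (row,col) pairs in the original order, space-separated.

Step 1: ant0:(2,3)->N->(1,3) | ant1:(0,1)->E->(0,2)
  grid max=3 at (1,3)
Step 2: ant0:(1,3)->N->(0,3) | ant1:(0,2)->E->(0,3)
  grid max=3 at (0,3)
Step 3: ant0:(0,3)->S->(1,3) | ant1:(0,3)->S->(1,3)
  grid max=5 at (1,3)
Step 4: ant0:(1,3)->N->(0,3) | ant1:(1,3)->N->(0,3)
  grid max=5 at (0,3)
Step 5: ant0:(0,3)->S->(1,3) | ant1:(0,3)->S->(1,3)
  grid max=7 at (1,3)

(1,3) (1,3)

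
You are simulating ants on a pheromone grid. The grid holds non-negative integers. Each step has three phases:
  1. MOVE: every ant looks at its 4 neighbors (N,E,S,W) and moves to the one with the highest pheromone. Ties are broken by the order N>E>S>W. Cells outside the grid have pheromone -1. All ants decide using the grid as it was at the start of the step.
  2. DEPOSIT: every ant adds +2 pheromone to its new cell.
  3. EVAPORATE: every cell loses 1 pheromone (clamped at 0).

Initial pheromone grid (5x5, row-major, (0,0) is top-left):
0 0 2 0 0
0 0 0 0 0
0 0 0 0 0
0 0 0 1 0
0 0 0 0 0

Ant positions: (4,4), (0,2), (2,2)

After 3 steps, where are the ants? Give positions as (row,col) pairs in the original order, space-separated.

Step 1: ant0:(4,4)->N->(3,4) | ant1:(0,2)->E->(0,3) | ant2:(2,2)->N->(1,2)
  grid max=1 at (0,2)
Step 2: ant0:(3,4)->N->(2,4) | ant1:(0,3)->W->(0,2) | ant2:(1,2)->N->(0,2)
  grid max=4 at (0,2)
Step 3: ant0:(2,4)->N->(1,4) | ant1:(0,2)->E->(0,3) | ant2:(0,2)->E->(0,3)
  grid max=3 at (0,2)

(1,4) (0,3) (0,3)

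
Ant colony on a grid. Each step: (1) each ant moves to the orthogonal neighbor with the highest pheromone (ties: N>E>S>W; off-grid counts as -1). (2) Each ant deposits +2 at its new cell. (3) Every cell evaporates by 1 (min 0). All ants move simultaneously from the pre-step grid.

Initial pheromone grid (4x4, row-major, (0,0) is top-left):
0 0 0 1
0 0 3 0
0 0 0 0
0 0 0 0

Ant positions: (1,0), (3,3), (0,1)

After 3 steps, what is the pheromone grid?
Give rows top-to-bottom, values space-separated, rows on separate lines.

After step 1: ants at (0,0),(2,3),(0,2)
  1 0 1 0
  0 0 2 0
  0 0 0 1
  0 0 0 0
After step 2: ants at (0,1),(1,3),(1,2)
  0 1 0 0
  0 0 3 1
  0 0 0 0
  0 0 0 0
After step 3: ants at (0,2),(1,2),(1,3)
  0 0 1 0
  0 0 4 2
  0 0 0 0
  0 0 0 0

0 0 1 0
0 0 4 2
0 0 0 0
0 0 0 0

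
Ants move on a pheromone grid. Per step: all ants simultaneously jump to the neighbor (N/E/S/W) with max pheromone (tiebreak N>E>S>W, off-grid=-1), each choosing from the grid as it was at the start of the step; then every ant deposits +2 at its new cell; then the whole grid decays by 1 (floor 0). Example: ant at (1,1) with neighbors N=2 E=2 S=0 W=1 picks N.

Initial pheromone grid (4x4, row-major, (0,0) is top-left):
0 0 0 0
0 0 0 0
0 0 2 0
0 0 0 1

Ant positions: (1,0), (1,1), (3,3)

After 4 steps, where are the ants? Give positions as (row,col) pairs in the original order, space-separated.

Step 1: ant0:(1,0)->N->(0,0) | ant1:(1,1)->N->(0,1) | ant2:(3,3)->N->(2,3)
  grid max=1 at (0,0)
Step 2: ant0:(0,0)->E->(0,1) | ant1:(0,1)->W->(0,0) | ant2:(2,3)->W->(2,2)
  grid max=2 at (0,0)
Step 3: ant0:(0,1)->W->(0,0) | ant1:(0,0)->E->(0,1) | ant2:(2,2)->N->(1,2)
  grid max=3 at (0,0)
Step 4: ant0:(0,0)->E->(0,1) | ant1:(0,1)->W->(0,0) | ant2:(1,2)->S->(2,2)
  grid max=4 at (0,0)

(0,1) (0,0) (2,2)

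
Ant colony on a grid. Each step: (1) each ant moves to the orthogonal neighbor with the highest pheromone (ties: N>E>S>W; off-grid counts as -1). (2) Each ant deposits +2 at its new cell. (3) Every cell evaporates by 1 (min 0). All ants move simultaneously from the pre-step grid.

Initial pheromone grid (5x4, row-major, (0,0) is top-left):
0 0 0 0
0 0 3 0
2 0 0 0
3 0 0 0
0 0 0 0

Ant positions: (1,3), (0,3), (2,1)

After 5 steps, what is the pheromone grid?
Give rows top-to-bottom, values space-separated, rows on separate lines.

After step 1: ants at (1,2),(1,3),(2,0)
  0 0 0 0
  0 0 4 1
  3 0 0 0
  2 0 0 0
  0 0 0 0
After step 2: ants at (1,3),(1,2),(3,0)
  0 0 0 0
  0 0 5 2
  2 0 0 0
  3 0 0 0
  0 0 0 0
After step 3: ants at (1,2),(1,3),(2,0)
  0 0 0 0
  0 0 6 3
  3 0 0 0
  2 0 0 0
  0 0 0 0
After step 4: ants at (1,3),(1,2),(3,0)
  0 0 0 0
  0 0 7 4
  2 0 0 0
  3 0 0 0
  0 0 0 0
After step 5: ants at (1,2),(1,3),(2,0)
  0 0 0 0
  0 0 8 5
  3 0 0 0
  2 0 0 0
  0 0 0 0

0 0 0 0
0 0 8 5
3 0 0 0
2 0 0 0
0 0 0 0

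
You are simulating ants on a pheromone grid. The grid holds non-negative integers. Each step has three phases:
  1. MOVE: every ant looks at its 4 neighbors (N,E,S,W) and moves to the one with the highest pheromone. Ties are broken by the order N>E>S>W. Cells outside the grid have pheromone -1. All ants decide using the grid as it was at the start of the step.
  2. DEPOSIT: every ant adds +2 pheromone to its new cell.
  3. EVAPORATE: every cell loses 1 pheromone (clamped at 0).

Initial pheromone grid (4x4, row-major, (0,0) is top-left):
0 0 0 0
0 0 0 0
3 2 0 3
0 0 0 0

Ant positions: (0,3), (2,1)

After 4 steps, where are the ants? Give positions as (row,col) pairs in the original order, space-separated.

Step 1: ant0:(0,3)->S->(1,3) | ant1:(2,1)->W->(2,0)
  grid max=4 at (2,0)
Step 2: ant0:(1,3)->S->(2,3) | ant1:(2,0)->E->(2,1)
  grid max=3 at (2,0)
Step 3: ant0:(2,3)->N->(1,3) | ant1:(2,1)->W->(2,0)
  grid max=4 at (2,0)
Step 4: ant0:(1,3)->S->(2,3) | ant1:(2,0)->E->(2,1)
  grid max=3 at (2,0)

(2,3) (2,1)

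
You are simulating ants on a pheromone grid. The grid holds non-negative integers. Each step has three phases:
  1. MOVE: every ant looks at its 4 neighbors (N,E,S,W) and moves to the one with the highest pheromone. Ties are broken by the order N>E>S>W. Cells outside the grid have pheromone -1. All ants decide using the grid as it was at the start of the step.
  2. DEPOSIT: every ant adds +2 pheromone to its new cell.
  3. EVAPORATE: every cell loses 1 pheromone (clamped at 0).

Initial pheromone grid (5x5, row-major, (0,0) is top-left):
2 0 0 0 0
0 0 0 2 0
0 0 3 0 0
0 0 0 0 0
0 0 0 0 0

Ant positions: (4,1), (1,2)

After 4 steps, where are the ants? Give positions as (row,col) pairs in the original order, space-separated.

Step 1: ant0:(4,1)->N->(3,1) | ant1:(1,2)->S->(2,2)
  grid max=4 at (2,2)
Step 2: ant0:(3,1)->N->(2,1) | ant1:(2,2)->N->(1,2)
  grid max=3 at (2,2)
Step 3: ant0:(2,1)->E->(2,2) | ant1:(1,2)->S->(2,2)
  grid max=6 at (2,2)
Step 4: ant0:(2,2)->N->(1,2) | ant1:(2,2)->N->(1,2)
  grid max=5 at (2,2)

(1,2) (1,2)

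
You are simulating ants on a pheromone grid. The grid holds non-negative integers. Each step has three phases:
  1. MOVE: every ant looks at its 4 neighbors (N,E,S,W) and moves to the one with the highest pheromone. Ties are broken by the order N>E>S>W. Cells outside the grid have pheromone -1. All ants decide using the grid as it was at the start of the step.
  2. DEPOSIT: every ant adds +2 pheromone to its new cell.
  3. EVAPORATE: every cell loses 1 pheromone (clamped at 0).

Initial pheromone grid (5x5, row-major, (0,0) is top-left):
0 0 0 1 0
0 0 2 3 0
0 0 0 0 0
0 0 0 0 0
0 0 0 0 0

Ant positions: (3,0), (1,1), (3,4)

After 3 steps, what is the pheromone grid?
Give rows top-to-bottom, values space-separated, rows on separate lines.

After step 1: ants at (2,0),(1,2),(2,4)
  0 0 0 0 0
  0 0 3 2 0
  1 0 0 0 1
  0 0 0 0 0
  0 0 0 0 0
After step 2: ants at (1,0),(1,3),(1,4)
  0 0 0 0 0
  1 0 2 3 1
  0 0 0 0 0
  0 0 0 0 0
  0 0 0 0 0
After step 3: ants at (0,0),(1,2),(1,3)
  1 0 0 0 0
  0 0 3 4 0
  0 0 0 0 0
  0 0 0 0 0
  0 0 0 0 0

1 0 0 0 0
0 0 3 4 0
0 0 0 0 0
0 0 0 0 0
0 0 0 0 0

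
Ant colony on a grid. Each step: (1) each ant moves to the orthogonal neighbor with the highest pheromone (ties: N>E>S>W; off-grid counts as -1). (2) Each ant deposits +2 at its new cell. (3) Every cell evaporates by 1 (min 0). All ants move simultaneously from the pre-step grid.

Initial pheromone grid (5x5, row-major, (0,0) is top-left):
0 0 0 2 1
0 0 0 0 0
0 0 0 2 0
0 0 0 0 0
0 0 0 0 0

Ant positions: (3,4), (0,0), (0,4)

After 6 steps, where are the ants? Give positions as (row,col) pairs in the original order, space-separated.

Step 1: ant0:(3,4)->N->(2,4) | ant1:(0,0)->E->(0,1) | ant2:(0,4)->W->(0,3)
  grid max=3 at (0,3)
Step 2: ant0:(2,4)->W->(2,3) | ant1:(0,1)->E->(0,2) | ant2:(0,3)->E->(0,4)
  grid max=2 at (0,3)
Step 3: ant0:(2,3)->N->(1,3) | ant1:(0,2)->E->(0,3) | ant2:(0,4)->W->(0,3)
  grid max=5 at (0,3)
Step 4: ant0:(1,3)->N->(0,3) | ant1:(0,3)->S->(1,3) | ant2:(0,3)->S->(1,3)
  grid max=6 at (0,3)
Step 5: ant0:(0,3)->S->(1,3) | ant1:(1,3)->N->(0,3) | ant2:(1,3)->N->(0,3)
  grid max=9 at (0,3)
Step 6: ant0:(1,3)->N->(0,3) | ant1:(0,3)->S->(1,3) | ant2:(0,3)->S->(1,3)
  grid max=10 at (0,3)

(0,3) (1,3) (1,3)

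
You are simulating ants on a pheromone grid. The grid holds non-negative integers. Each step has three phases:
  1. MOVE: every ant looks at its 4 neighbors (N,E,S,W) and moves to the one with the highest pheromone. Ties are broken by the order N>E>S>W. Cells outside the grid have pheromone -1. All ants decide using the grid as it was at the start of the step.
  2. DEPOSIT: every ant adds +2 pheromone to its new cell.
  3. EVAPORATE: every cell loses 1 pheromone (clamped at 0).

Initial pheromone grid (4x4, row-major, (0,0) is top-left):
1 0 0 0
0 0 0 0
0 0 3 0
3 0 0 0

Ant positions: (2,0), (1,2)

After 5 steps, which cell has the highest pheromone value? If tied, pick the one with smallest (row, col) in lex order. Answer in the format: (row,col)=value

Step 1: ant0:(2,0)->S->(3,0) | ant1:(1,2)->S->(2,2)
  grid max=4 at (2,2)
Step 2: ant0:(3,0)->N->(2,0) | ant1:(2,2)->N->(1,2)
  grid max=3 at (2,2)
Step 3: ant0:(2,0)->S->(3,0) | ant1:(1,2)->S->(2,2)
  grid max=4 at (2,2)
Step 4: ant0:(3,0)->N->(2,0) | ant1:(2,2)->N->(1,2)
  grid max=3 at (2,2)
Step 5: ant0:(2,0)->S->(3,0) | ant1:(1,2)->S->(2,2)
  grid max=4 at (2,2)
Final grid:
  0 0 0 0
  0 0 0 0
  0 0 4 0
  4 0 0 0
Max pheromone 4 at (2,2)

Answer: (2,2)=4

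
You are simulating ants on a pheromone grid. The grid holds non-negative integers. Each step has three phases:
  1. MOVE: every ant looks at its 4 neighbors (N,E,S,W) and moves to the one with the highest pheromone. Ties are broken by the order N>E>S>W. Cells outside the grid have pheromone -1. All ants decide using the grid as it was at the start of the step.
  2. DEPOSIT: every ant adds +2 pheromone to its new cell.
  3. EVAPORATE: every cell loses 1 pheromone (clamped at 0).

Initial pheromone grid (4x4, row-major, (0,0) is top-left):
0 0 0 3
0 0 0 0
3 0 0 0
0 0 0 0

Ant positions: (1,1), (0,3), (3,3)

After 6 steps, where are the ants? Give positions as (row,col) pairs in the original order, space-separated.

Step 1: ant0:(1,1)->N->(0,1) | ant1:(0,3)->S->(1,3) | ant2:(3,3)->N->(2,3)
  grid max=2 at (0,3)
Step 2: ant0:(0,1)->E->(0,2) | ant1:(1,3)->N->(0,3) | ant2:(2,3)->N->(1,3)
  grid max=3 at (0,3)
Step 3: ant0:(0,2)->E->(0,3) | ant1:(0,3)->S->(1,3) | ant2:(1,3)->N->(0,3)
  grid max=6 at (0,3)
Step 4: ant0:(0,3)->S->(1,3) | ant1:(1,3)->N->(0,3) | ant2:(0,3)->S->(1,3)
  grid max=7 at (0,3)
Step 5: ant0:(1,3)->N->(0,3) | ant1:(0,3)->S->(1,3) | ant2:(1,3)->N->(0,3)
  grid max=10 at (0,3)
Step 6: ant0:(0,3)->S->(1,3) | ant1:(1,3)->N->(0,3) | ant2:(0,3)->S->(1,3)
  grid max=11 at (0,3)

(1,3) (0,3) (1,3)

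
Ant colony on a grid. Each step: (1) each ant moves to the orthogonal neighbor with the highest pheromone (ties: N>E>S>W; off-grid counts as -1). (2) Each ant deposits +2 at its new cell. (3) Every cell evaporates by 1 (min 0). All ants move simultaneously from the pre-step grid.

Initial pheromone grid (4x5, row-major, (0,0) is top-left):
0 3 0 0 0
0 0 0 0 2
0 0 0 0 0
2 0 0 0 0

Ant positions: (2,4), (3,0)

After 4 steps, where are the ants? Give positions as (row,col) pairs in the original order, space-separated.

Step 1: ant0:(2,4)->N->(1,4) | ant1:(3,0)->N->(2,0)
  grid max=3 at (1,4)
Step 2: ant0:(1,4)->N->(0,4) | ant1:(2,0)->S->(3,0)
  grid max=2 at (1,4)
Step 3: ant0:(0,4)->S->(1,4) | ant1:(3,0)->N->(2,0)
  grid max=3 at (1,4)
Step 4: ant0:(1,4)->N->(0,4) | ant1:(2,0)->S->(3,0)
  grid max=2 at (1,4)

(0,4) (3,0)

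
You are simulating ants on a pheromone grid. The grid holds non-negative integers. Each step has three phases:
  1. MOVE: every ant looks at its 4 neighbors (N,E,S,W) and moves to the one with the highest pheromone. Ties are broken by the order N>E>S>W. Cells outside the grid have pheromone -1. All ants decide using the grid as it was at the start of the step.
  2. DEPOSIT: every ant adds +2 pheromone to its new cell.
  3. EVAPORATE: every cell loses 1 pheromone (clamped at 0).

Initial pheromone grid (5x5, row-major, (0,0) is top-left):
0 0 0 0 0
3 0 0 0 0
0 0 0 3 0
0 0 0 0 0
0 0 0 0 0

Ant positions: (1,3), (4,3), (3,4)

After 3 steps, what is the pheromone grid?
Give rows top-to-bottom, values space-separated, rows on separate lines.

After step 1: ants at (2,3),(3,3),(2,4)
  0 0 0 0 0
  2 0 0 0 0
  0 0 0 4 1
  0 0 0 1 0
  0 0 0 0 0
After step 2: ants at (2,4),(2,3),(2,3)
  0 0 0 0 0
  1 0 0 0 0
  0 0 0 7 2
  0 0 0 0 0
  0 0 0 0 0
After step 3: ants at (2,3),(2,4),(2,4)
  0 0 0 0 0
  0 0 0 0 0
  0 0 0 8 5
  0 0 0 0 0
  0 0 0 0 0

0 0 0 0 0
0 0 0 0 0
0 0 0 8 5
0 0 0 0 0
0 0 0 0 0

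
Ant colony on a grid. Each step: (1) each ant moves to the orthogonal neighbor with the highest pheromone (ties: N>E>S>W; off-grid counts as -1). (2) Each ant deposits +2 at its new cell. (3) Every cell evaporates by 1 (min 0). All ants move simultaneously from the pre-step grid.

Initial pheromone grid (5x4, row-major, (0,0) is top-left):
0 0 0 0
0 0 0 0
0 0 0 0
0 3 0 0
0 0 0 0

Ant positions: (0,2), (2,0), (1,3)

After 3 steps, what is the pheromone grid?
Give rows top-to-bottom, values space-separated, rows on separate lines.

After step 1: ants at (0,3),(1,0),(0,3)
  0 0 0 3
  1 0 0 0
  0 0 0 0
  0 2 0 0
  0 0 0 0
After step 2: ants at (1,3),(0,0),(1,3)
  1 0 0 2
  0 0 0 3
  0 0 0 0
  0 1 0 0
  0 0 0 0
After step 3: ants at (0,3),(0,1),(0,3)
  0 1 0 5
  0 0 0 2
  0 0 0 0
  0 0 0 0
  0 0 0 0

0 1 0 5
0 0 0 2
0 0 0 0
0 0 0 0
0 0 0 0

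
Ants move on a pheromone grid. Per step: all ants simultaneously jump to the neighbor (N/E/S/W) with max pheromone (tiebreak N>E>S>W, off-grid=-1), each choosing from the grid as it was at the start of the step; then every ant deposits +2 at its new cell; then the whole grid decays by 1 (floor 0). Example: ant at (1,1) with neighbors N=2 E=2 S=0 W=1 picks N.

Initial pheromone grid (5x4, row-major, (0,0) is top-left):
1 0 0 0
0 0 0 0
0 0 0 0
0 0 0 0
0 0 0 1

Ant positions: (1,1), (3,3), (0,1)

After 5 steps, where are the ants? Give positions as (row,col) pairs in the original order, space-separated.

Step 1: ant0:(1,1)->N->(0,1) | ant1:(3,3)->S->(4,3) | ant2:(0,1)->W->(0,0)
  grid max=2 at (0,0)
Step 2: ant0:(0,1)->W->(0,0) | ant1:(4,3)->N->(3,3) | ant2:(0,0)->E->(0,1)
  grid max=3 at (0,0)
Step 3: ant0:(0,0)->E->(0,1) | ant1:(3,3)->S->(4,3) | ant2:(0,1)->W->(0,0)
  grid max=4 at (0,0)
Step 4: ant0:(0,1)->W->(0,0) | ant1:(4,3)->N->(3,3) | ant2:(0,0)->E->(0,1)
  grid max=5 at (0,0)
Step 5: ant0:(0,0)->E->(0,1) | ant1:(3,3)->S->(4,3) | ant2:(0,1)->W->(0,0)
  grid max=6 at (0,0)

(0,1) (4,3) (0,0)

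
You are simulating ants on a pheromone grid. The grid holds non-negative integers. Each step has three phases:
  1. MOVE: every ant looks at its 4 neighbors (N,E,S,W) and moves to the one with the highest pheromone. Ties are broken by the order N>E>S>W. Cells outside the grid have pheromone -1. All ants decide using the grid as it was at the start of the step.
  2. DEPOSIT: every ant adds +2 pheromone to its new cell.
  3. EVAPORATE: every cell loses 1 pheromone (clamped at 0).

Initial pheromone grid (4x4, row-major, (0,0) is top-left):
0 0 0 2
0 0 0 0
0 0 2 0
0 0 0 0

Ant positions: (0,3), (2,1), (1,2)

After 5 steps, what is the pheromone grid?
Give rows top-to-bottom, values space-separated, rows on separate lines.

After step 1: ants at (1,3),(2,2),(2,2)
  0 0 0 1
  0 0 0 1
  0 0 5 0
  0 0 0 0
After step 2: ants at (0,3),(1,2),(1,2)
  0 0 0 2
  0 0 3 0
  0 0 4 0
  0 0 0 0
After step 3: ants at (1,3),(2,2),(2,2)
  0 0 0 1
  0 0 2 1
  0 0 7 0
  0 0 0 0
After step 4: ants at (1,2),(1,2),(1,2)
  0 0 0 0
  0 0 7 0
  0 0 6 0
  0 0 0 0
After step 5: ants at (2,2),(2,2),(2,2)
  0 0 0 0
  0 0 6 0
  0 0 11 0
  0 0 0 0

0 0 0 0
0 0 6 0
0 0 11 0
0 0 0 0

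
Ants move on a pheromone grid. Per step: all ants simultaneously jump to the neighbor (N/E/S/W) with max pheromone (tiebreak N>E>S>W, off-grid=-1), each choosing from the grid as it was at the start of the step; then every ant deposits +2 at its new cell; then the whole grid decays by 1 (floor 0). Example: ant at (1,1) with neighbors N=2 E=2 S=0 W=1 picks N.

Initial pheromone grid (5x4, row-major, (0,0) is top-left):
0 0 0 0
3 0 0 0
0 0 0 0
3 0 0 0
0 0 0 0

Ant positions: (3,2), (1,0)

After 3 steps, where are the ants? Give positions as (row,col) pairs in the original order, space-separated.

Step 1: ant0:(3,2)->N->(2,2) | ant1:(1,0)->N->(0,0)
  grid max=2 at (1,0)
Step 2: ant0:(2,2)->N->(1,2) | ant1:(0,0)->S->(1,0)
  grid max=3 at (1,0)
Step 3: ant0:(1,2)->N->(0,2) | ant1:(1,0)->N->(0,0)
  grid max=2 at (1,0)

(0,2) (0,0)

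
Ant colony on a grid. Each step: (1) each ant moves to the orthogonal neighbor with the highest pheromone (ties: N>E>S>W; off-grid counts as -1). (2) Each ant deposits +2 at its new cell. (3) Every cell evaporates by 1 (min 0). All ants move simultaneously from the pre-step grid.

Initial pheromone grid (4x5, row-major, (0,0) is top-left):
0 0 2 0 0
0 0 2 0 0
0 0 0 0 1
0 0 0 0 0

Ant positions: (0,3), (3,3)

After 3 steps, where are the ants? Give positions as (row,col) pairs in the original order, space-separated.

Step 1: ant0:(0,3)->W->(0,2) | ant1:(3,3)->N->(2,3)
  grid max=3 at (0,2)
Step 2: ant0:(0,2)->S->(1,2) | ant1:(2,3)->N->(1,3)
  grid max=2 at (0,2)
Step 3: ant0:(1,2)->N->(0,2) | ant1:(1,3)->W->(1,2)
  grid max=3 at (0,2)

(0,2) (1,2)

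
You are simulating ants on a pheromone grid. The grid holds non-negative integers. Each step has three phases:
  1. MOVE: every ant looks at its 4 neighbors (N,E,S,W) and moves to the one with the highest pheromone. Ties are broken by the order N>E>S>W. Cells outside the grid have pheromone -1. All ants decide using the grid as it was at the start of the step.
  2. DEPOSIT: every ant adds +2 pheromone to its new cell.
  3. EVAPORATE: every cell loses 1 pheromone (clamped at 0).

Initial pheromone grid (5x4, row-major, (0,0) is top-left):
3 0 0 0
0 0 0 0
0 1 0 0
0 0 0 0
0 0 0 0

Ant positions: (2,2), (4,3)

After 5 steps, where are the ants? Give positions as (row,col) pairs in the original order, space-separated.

Step 1: ant0:(2,2)->W->(2,1) | ant1:(4,3)->N->(3,3)
  grid max=2 at (0,0)
Step 2: ant0:(2,1)->N->(1,1) | ant1:(3,3)->N->(2,3)
  grid max=1 at (0,0)
Step 3: ant0:(1,1)->S->(2,1) | ant1:(2,3)->N->(1,3)
  grid max=2 at (2,1)
Step 4: ant0:(2,1)->N->(1,1) | ant1:(1,3)->N->(0,3)
  grid max=1 at (0,3)
Step 5: ant0:(1,1)->S->(2,1) | ant1:(0,3)->S->(1,3)
  grid max=2 at (2,1)

(2,1) (1,3)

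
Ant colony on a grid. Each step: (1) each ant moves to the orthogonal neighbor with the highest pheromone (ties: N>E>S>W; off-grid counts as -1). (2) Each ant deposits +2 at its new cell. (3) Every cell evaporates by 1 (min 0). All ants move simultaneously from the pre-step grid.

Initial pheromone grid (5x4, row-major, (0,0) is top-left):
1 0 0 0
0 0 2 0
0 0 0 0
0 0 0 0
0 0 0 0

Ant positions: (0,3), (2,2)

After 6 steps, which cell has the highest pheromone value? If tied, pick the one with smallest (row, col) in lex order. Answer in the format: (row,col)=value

Step 1: ant0:(0,3)->S->(1,3) | ant1:(2,2)->N->(1,2)
  grid max=3 at (1,2)
Step 2: ant0:(1,3)->W->(1,2) | ant1:(1,2)->E->(1,3)
  grid max=4 at (1,2)
Step 3: ant0:(1,2)->E->(1,3) | ant1:(1,3)->W->(1,2)
  grid max=5 at (1,2)
Step 4: ant0:(1,3)->W->(1,2) | ant1:(1,2)->E->(1,3)
  grid max=6 at (1,2)
Step 5: ant0:(1,2)->E->(1,3) | ant1:(1,3)->W->(1,2)
  grid max=7 at (1,2)
Step 6: ant0:(1,3)->W->(1,2) | ant1:(1,2)->E->(1,3)
  grid max=8 at (1,2)
Final grid:
  0 0 0 0
  0 0 8 6
  0 0 0 0
  0 0 0 0
  0 0 0 0
Max pheromone 8 at (1,2)

Answer: (1,2)=8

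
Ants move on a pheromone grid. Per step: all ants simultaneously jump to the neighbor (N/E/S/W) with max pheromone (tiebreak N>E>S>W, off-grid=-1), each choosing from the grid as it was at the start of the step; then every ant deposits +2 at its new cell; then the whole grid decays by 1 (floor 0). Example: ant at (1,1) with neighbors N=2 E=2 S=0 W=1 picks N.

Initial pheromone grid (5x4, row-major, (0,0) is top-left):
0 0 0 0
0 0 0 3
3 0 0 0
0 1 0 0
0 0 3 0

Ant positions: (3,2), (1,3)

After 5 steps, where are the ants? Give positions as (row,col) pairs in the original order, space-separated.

Step 1: ant0:(3,2)->S->(4,2) | ant1:(1,3)->N->(0,3)
  grid max=4 at (4,2)
Step 2: ant0:(4,2)->N->(3,2) | ant1:(0,3)->S->(1,3)
  grid max=3 at (1,3)
Step 3: ant0:(3,2)->S->(4,2) | ant1:(1,3)->N->(0,3)
  grid max=4 at (4,2)
Step 4: ant0:(4,2)->N->(3,2) | ant1:(0,3)->S->(1,3)
  grid max=3 at (1,3)
Step 5: ant0:(3,2)->S->(4,2) | ant1:(1,3)->N->(0,3)
  grid max=4 at (4,2)

(4,2) (0,3)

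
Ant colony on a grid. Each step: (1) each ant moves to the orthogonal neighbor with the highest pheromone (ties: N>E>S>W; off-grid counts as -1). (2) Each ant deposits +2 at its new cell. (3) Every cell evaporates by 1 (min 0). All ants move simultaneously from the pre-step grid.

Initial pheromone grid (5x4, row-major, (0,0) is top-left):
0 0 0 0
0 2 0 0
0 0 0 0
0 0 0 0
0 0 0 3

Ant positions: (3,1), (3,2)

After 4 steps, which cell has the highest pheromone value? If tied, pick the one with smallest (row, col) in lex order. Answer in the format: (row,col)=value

Answer: (1,1)=4

Derivation:
Step 1: ant0:(3,1)->N->(2,1) | ant1:(3,2)->N->(2,2)
  grid max=2 at (4,3)
Step 2: ant0:(2,1)->N->(1,1) | ant1:(2,2)->W->(2,1)
  grid max=2 at (1,1)
Step 3: ant0:(1,1)->S->(2,1) | ant1:(2,1)->N->(1,1)
  grid max=3 at (1,1)
Step 4: ant0:(2,1)->N->(1,1) | ant1:(1,1)->S->(2,1)
  grid max=4 at (1,1)
Final grid:
  0 0 0 0
  0 4 0 0
  0 4 0 0
  0 0 0 0
  0 0 0 0
Max pheromone 4 at (1,1)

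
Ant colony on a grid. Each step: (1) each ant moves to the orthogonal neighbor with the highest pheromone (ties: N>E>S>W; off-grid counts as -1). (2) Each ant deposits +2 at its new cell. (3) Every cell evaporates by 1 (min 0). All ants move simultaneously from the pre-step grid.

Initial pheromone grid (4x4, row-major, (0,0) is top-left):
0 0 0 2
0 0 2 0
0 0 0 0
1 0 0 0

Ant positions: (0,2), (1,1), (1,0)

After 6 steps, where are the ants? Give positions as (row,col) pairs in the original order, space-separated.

Step 1: ant0:(0,2)->E->(0,3) | ant1:(1,1)->E->(1,2) | ant2:(1,0)->N->(0,0)
  grid max=3 at (0,3)
Step 2: ant0:(0,3)->S->(1,3) | ant1:(1,2)->N->(0,2) | ant2:(0,0)->E->(0,1)
  grid max=2 at (0,3)
Step 3: ant0:(1,3)->N->(0,3) | ant1:(0,2)->E->(0,3) | ant2:(0,1)->E->(0,2)
  grid max=5 at (0,3)
Step 4: ant0:(0,3)->W->(0,2) | ant1:(0,3)->W->(0,2) | ant2:(0,2)->E->(0,3)
  grid max=6 at (0,3)
Step 5: ant0:(0,2)->E->(0,3) | ant1:(0,2)->E->(0,3) | ant2:(0,3)->W->(0,2)
  grid max=9 at (0,3)
Step 6: ant0:(0,3)->W->(0,2) | ant1:(0,3)->W->(0,2) | ant2:(0,2)->E->(0,3)
  grid max=10 at (0,3)

(0,2) (0,2) (0,3)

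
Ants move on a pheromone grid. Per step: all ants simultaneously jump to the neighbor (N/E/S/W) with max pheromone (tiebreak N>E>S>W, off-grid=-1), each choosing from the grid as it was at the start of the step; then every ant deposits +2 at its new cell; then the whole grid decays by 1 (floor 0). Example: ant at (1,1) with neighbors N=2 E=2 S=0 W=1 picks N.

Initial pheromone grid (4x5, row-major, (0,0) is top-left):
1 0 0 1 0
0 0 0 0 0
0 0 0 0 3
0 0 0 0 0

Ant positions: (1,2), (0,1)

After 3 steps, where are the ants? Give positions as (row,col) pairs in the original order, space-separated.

Step 1: ant0:(1,2)->N->(0,2) | ant1:(0,1)->W->(0,0)
  grid max=2 at (0,0)
Step 2: ant0:(0,2)->E->(0,3) | ant1:(0,0)->E->(0,1)
  grid max=1 at (0,0)
Step 3: ant0:(0,3)->E->(0,4) | ant1:(0,1)->W->(0,0)
  grid max=2 at (0,0)

(0,4) (0,0)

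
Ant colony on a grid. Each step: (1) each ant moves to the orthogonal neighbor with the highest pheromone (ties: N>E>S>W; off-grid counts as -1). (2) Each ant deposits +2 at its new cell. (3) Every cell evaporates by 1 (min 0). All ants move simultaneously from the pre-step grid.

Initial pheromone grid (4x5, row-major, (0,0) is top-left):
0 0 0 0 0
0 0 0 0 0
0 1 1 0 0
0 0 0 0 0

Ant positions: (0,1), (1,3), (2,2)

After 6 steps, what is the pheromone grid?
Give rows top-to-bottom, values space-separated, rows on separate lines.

After step 1: ants at (0,2),(0,3),(2,1)
  0 0 1 1 0
  0 0 0 0 0
  0 2 0 0 0
  0 0 0 0 0
After step 2: ants at (0,3),(0,2),(1,1)
  0 0 2 2 0
  0 1 0 0 0
  0 1 0 0 0
  0 0 0 0 0
After step 3: ants at (0,2),(0,3),(2,1)
  0 0 3 3 0
  0 0 0 0 0
  0 2 0 0 0
  0 0 0 0 0
After step 4: ants at (0,3),(0,2),(1,1)
  0 0 4 4 0
  0 1 0 0 0
  0 1 0 0 0
  0 0 0 0 0
After step 5: ants at (0,2),(0,3),(2,1)
  0 0 5 5 0
  0 0 0 0 0
  0 2 0 0 0
  0 0 0 0 0
After step 6: ants at (0,3),(0,2),(1,1)
  0 0 6 6 0
  0 1 0 0 0
  0 1 0 0 0
  0 0 0 0 0

0 0 6 6 0
0 1 0 0 0
0 1 0 0 0
0 0 0 0 0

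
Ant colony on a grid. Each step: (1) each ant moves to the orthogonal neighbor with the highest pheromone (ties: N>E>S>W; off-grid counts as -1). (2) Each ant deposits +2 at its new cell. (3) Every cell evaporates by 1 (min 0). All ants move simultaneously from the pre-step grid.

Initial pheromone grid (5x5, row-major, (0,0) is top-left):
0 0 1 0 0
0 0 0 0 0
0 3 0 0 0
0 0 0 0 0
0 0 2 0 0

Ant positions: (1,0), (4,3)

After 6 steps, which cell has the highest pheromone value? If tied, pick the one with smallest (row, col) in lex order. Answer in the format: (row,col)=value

Answer: (4,2)=2

Derivation:
Step 1: ant0:(1,0)->N->(0,0) | ant1:(4,3)->W->(4,2)
  grid max=3 at (4,2)
Step 2: ant0:(0,0)->E->(0,1) | ant1:(4,2)->N->(3,2)
  grid max=2 at (4,2)
Step 3: ant0:(0,1)->E->(0,2) | ant1:(3,2)->S->(4,2)
  grid max=3 at (4,2)
Step 4: ant0:(0,2)->E->(0,3) | ant1:(4,2)->N->(3,2)
  grid max=2 at (4,2)
Step 5: ant0:(0,3)->E->(0,4) | ant1:(3,2)->S->(4,2)
  grid max=3 at (4,2)
Step 6: ant0:(0,4)->S->(1,4) | ant1:(4,2)->N->(3,2)
  grid max=2 at (4,2)
Final grid:
  0 0 0 0 0
  0 0 0 0 1
  0 0 0 0 0
  0 0 1 0 0
  0 0 2 0 0
Max pheromone 2 at (4,2)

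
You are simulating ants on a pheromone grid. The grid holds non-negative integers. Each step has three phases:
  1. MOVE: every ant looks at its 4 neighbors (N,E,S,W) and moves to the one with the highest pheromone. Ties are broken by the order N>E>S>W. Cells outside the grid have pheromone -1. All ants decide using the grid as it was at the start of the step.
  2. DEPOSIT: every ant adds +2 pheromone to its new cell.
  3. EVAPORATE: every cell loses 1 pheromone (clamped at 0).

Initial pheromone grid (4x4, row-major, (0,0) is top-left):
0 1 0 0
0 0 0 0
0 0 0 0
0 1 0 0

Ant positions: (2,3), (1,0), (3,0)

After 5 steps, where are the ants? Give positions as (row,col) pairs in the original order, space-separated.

Step 1: ant0:(2,3)->N->(1,3) | ant1:(1,0)->N->(0,0) | ant2:(3,0)->E->(3,1)
  grid max=2 at (3,1)
Step 2: ant0:(1,3)->N->(0,3) | ant1:(0,0)->E->(0,1) | ant2:(3,1)->N->(2,1)
  grid max=1 at (0,1)
Step 3: ant0:(0,3)->S->(1,3) | ant1:(0,1)->E->(0,2) | ant2:(2,1)->S->(3,1)
  grid max=2 at (3,1)
Step 4: ant0:(1,3)->N->(0,3) | ant1:(0,2)->E->(0,3) | ant2:(3,1)->N->(2,1)
  grid max=3 at (0,3)
Step 5: ant0:(0,3)->S->(1,3) | ant1:(0,3)->S->(1,3) | ant2:(2,1)->S->(3,1)
  grid max=3 at (1,3)

(1,3) (1,3) (3,1)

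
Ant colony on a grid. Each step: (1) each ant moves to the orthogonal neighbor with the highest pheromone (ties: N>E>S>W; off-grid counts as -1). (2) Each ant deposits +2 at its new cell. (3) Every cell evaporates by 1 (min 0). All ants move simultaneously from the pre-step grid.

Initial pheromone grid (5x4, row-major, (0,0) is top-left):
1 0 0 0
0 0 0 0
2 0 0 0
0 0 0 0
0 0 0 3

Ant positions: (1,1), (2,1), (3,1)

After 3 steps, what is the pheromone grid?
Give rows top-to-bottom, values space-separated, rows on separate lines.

After step 1: ants at (0,1),(2,0),(2,1)
  0 1 0 0
  0 0 0 0
  3 1 0 0
  0 0 0 0
  0 0 0 2
After step 2: ants at (0,2),(2,1),(2,0)
  0 0 1 0
  0 0 0 0
  4 2 0 0
  0 0 0 0
  0 0 0 1
After step 3: ants at (0,3),(2,0),(2,1)
  0 0 0 1
  0 0 0 0
  5 3 0 0
  0 0 0 0
  0 0 0 0

0 0 0 1
0 0 0 0
5 3 0 0
0 0 0 0
0 0 0 0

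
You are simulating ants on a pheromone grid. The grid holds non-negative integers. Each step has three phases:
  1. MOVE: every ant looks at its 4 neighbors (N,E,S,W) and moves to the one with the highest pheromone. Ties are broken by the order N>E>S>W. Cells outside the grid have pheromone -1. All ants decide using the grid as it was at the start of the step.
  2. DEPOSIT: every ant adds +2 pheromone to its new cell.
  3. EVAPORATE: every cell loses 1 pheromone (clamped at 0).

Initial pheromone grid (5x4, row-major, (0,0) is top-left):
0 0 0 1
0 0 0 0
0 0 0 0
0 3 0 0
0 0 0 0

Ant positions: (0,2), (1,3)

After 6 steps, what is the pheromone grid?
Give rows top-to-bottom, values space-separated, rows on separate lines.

After step 1: ants at (0,3),(0,3)
  0 0 0 4
  0 0 0 0
  0 0 0 0
  0 2 0 0
  0 0 0 0
After step 2: ants at (1,3),(1,3)
  0 0 0 3
  0 0 0 3
  0 0 0 0
  0 1 0 0
  0 0 0 0
After step 3: ants at (0,3),(0,3)
  0 0 0 6
  0 0 0 2
  0 0 0 0
  0 0 0 0
  0 0 0 0
After step 4: ants at (1,3),(1,3)
  0 0 0 5
  0 0 0 5
  0 0 0 0
  0 0 0 0
  0 0 0 0
After step 5: ants at (0,3),(0,3)
  0 0 0 8
  0 0 0 4
  0 0 0 0
  0 0 0 0
  0 0 0 0
After step 6: ants at (1,3),(1,3)
  0 0 0 7
  0 0 0 7
  0 0 0 0
  0 0 0 0
  0 0 0 0

0 0 0 7
0 0 0 7
0 0 0 0
0 0 0 0
0 0 0 0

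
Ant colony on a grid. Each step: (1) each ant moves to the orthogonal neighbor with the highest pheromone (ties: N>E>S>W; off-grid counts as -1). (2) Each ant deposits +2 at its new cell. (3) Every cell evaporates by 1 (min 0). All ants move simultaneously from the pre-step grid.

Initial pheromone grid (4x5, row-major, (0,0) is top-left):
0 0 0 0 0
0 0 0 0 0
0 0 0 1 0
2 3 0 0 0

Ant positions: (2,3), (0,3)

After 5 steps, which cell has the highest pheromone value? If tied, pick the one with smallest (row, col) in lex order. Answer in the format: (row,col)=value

Step 1: ant0:(2,3)->N->(1,3) | ant1:(0,3)->E->(0,4)
  grid max=2 at (3,1)
Step 2: ant0:(1,3)->N->(0,3) | ant1:(0,4)->S->(1,4)
  grid max=1 at (0,3)
Step 3: ant0:(0,3)->E->(0,4) | ant1:(1,4)->N->(0,4)
  grid max=3 at (0,4)
Step 4: ant0:(0,4)->S->(1,4) | ant1:(0,4)->S->(1,4)
  grid max=3 at (1,4)
Step 5: ant0:(1,4)->N->(0,4) | ant1:(1,4)->N->(0,4)
  grid max=5 at (0,4)
Final grid:
  0 0 0 0 5
  0 0 0 0 2
  0 0 0 0 0
  0 0 0 0 0
Max pheromone 5 at (0,4)

Answer: (0,4)=5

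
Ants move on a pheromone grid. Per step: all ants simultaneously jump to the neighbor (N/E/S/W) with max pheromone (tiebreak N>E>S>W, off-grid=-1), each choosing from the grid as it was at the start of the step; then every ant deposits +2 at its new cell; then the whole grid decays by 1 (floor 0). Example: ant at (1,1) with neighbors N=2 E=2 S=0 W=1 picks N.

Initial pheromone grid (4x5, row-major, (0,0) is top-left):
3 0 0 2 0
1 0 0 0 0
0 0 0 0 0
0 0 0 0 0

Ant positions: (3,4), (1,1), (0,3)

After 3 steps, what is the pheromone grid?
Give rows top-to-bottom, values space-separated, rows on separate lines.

After step 1: ants at (2,4),(1,0),(0,4)
  2 0 0 1 1
  2 0 0 0 0
  0 0 0 0 1
  0 0 0 0 0
After step 2: ants at (1,4),(0,0),(0,3)
  3 0 0 2 0
  1 0 0 0 1
  0 0 0 0 0
  0 0 0 0 0
After step 3: ants at (0,4),(1,0),(0,4)
  2 0 0 1 3
  2 0 0 0 0
  0 0 0 0 0
  0 0 0 0 0

2 0 0 1 3
2 0 0 0 0
0 0 0 0 0
0 0 0 0 0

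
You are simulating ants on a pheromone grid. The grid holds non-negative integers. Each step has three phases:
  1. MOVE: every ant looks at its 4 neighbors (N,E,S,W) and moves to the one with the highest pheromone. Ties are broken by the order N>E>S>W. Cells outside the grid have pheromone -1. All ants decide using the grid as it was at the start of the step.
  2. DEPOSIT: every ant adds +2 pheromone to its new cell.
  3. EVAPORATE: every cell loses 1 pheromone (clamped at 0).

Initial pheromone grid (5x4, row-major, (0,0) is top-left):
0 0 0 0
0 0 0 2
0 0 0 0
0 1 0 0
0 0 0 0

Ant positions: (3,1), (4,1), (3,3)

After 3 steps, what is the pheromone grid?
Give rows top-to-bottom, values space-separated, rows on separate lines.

After step 1: ants at (2,1),(3,1),(2,3)
  0 0 0 0
  0 0 0 1
  0 1 0 1
  0 2 0 0
  0 0 0 0
After step 2: ants at (3,1),(2,1),(1,3)
  0 0 0 0
  0 0 0 2
  0 2 0 0
  0 3 0 0
  0 0 0 0
After step 3: ants at (2,1),(3,1),(0,3)
  0 0 0 1
  0 0 0 1
  0 3 0 0
  0 4 0 0
  0 0 0 0

0 0 0 1
0 0 0 1
0 3 0 0
0 4 0 0
0 0 0 0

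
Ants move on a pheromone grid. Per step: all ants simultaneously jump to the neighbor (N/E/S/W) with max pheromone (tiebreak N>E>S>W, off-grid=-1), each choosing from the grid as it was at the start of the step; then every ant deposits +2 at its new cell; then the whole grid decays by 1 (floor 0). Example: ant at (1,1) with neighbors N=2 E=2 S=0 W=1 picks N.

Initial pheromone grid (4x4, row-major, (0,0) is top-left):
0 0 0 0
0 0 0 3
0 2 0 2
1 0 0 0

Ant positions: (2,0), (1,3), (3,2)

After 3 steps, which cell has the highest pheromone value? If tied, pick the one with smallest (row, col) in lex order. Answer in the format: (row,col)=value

Answer: (2,3)=7

Derivation:
Step 1: ant0:(2,0)->E->(2,1) | ant1:(1,3)->S->(2,3) | ant2:(3,2)->N->(2,2)
  grid max=3 at (2,1)
Step 2: ant0:(2,1)->E->(2,2) | ant1:(2,3)->N->(1,3) | ant2:(2,2)->E->(2,3)
  grid max=4 at (2,3)
Step 3: ant0:(2,2)->E->(2,3) | ant1:(1,3)->S->(2,3) | ant2:(2,3)->N->(1,3)
  grid max=7 at (2,3)
Final grid:
  0 0 0 0
  0 0 0 4
  0 1 1 7
  0 0 0 0
Max pheromone 7 at (2,3)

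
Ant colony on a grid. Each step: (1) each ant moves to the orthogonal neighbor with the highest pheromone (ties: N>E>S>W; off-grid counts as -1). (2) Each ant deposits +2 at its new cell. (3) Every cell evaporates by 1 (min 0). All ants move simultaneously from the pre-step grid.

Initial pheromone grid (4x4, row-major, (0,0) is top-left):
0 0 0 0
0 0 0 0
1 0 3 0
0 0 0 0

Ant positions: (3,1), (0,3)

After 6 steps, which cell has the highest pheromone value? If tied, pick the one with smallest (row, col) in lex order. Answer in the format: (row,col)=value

Answer: (2,2)=5

Derivation:
Step 1: ant0:(3,1)->N->(2,1) | ant1:(0,3)->S->(1,3)
  grid max=2 at (2,2)
Step 2: ant0:(2,1)->E->(2,2) | ant1:(1,3)->N->(0,3)
  grid max=3 at (2,2)
Step 3: ant0:(2,2)->N->(1,2) | ant1:(0,3)->S->(1,3)
  grid max=2 at (2,2)
Step 4: ant0:(1,2)->S->(2,2) | ant1:(1,3)->W->(1,2)
  grid max=3 at (2,2)
Step 5: ant0:(2,2)->N->(1,2) | ant1:(1,2)->S->(2,2)
  grid max=4 at (2,2)
Step 6: ant0:(1,2)->S->(2,2) | ant1:(2,2)->N->(1,2)
  grid max=5 at (2,2)
Final grid:
  0 0 0 0
  0 0 4 0
  0 0 5 0
  0 0 0 0
Max pheromone 5 at (2,2)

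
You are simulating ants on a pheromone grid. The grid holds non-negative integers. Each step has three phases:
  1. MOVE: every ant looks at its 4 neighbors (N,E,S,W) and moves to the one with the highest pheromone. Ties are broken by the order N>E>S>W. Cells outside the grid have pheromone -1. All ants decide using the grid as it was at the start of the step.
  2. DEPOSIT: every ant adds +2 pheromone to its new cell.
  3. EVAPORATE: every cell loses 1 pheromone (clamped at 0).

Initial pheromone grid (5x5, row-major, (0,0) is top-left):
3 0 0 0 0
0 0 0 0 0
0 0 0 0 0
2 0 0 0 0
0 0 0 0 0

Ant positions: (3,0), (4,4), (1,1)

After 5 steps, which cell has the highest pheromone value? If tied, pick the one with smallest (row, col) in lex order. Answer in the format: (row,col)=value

Step 1: ant0:(3,0)->N->(2,0) | ant1:(4,4)->N->(3,4) | ant2:(1,1)->N->(0,1)
  grid max=2 at (0,0)
Step 2: ant0:(2,0)->S->(3,0) | ant1:(3,4)->N->(2,4) | ant2:(0,1)->W->(0,0)
  grid max=3 at (0,0)
Step 3: ant0:(3,0)->N->(2,0) | ant1:(2,4)->N->(1,4) | ant2:(0,0)->E->(0,1)
  grid max=2 at (0,0)
Step 4: ant0:(2,0)->S->(3,0) | ant1:(1,4)->N->(0,4) | ant2:(0,1)->W->(0,0)
  grid max=3 at (0,0)
Step 5: ant0:(3,0)->N->(2,0) | ant1:(0,4)->S->(1,4) | ant2:(0,0)->E->(0,1)
  grid max=2 at (0,0)
Final grid:
  2 1 0 0 0
  0 0 0 0 1
  1 0 0 0 0
  1 0 0 0 0
  0 0 0 0 0
Max pheromone 2 at (0,0)

Answer: (0,0)=2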